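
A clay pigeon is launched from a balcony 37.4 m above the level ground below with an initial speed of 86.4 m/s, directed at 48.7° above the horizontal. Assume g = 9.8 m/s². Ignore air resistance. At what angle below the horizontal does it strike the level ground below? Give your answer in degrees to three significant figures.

51.0°

Horizontal component vₓ = 86.40 cos 48.7° = 57.02 m/s; vertical v_y0 = 86.40 sin 48.7° = 64.91 m/s.
The projectile lands when y = 37.4 + (64.91) t − ½·9.80·t² = 0. Positive root: t = (64.91 + √(64.91² + 2·9.80·37.4)) / 9.80 = (64.91 + 70.33) / 9.80 = 13.80 s.
At impact: v_y = v_y0 − g t = −70.33 m/s; vₓ = 57.02 m/s.
Angle below horizontal: arctan(|v_y|/vₓ) = arctan(70.33/57.02) = 50.96°.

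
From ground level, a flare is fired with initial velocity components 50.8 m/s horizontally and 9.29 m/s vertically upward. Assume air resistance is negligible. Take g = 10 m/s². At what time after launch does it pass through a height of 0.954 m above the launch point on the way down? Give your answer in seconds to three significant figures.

Set y = v_y0 t − ½ g t² = 0.954: 5.000 t² − 9.290 t + 0.954 = 0.
t = [9.290 ± √(9.290² − 2·10.0·0.954)] / 10.0 = (9.290 ± 8.199) / 10.0, so t = 0.1091 s or t = 1.749 s.
The descending-branch root is 1.749 s.

1.75 s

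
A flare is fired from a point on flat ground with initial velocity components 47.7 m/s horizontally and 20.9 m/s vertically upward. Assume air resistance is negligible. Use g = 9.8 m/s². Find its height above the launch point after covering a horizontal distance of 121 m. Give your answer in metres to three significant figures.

At x = 121 m, t = x/vₓ = 121/47.70 = 2.537 s.
Height: y = v_y0 t − ½ g t² = 20.90 × 2.537 − 4.900 × 2.537² = 53.02 − 31.53 = 21.49 m.

21.5 m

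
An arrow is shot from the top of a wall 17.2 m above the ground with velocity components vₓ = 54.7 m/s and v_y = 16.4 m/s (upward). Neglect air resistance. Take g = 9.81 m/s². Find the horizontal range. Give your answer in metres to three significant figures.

229 m

With up positive and y = 0 at the ground: y(t) = 17.2 + (16.40) t − 4.905 t². Setting y = 0 and taking the positive root: t = [16.40 + √(16.40² + 2·9.81·17.2)] / 9.81 = (16.40 + 24.63) / 9.81 = 4.182 s.
Horizontal distance: R = vₓ t = 54.70 × 4.182 = 228.8 m.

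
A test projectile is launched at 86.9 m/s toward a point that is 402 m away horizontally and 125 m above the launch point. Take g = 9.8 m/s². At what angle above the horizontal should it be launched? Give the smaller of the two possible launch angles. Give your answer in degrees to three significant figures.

Trajectory: y = x tanθ − g x² (1 + tan²θ)/(2v₀²). With x = 402, y = 125, v₀ = 86.9, g = 9.80:
104.9 tan²θ − 402 tanθ + (229.9) = 0.
tanθ = [402 ± √(402² − 4 × 104.9 × (229.9))] / (2 × 104.9) = (402 ± 255.3) / 209.7, giving tanθ = 0.6994 or 3.134.
θ = 34.97° or 72.30°; the smaller is 34.97°.

35.0°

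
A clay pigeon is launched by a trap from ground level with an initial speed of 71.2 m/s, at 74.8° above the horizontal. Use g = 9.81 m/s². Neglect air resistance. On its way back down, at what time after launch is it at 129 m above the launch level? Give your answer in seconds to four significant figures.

11.77 s

Horizontal component vₓ = 71.20 cos 74.8° = 18.67 m/s; vertical v_y0 = 71.20 sin 74.8° = 68.71 m/s.
Require v_y0 t − ½ g t² = 129, i.e. 4.905 t² − 68.71 t + 129 = 0.
Quadratic formula: t = (68.71 ± √2190.0) / 9.81 = (68.71 ± 46.80) / 9.81 → t = 2.234 s or 11.77 s.
The descending-branch root is 11.77 s.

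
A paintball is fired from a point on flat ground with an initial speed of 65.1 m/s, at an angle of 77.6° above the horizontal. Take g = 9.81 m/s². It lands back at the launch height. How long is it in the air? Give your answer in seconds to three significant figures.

13.0 s

Resolve: vₓ = 65.10 cos 77.6° = 13.98 m/s and v_y0 = 65.10 sin 77.6° = 63.58 m/s.
It returns to y = 0 when t = 2 v_y0 / g = 2(63.58)/9.81 = 12.96 s.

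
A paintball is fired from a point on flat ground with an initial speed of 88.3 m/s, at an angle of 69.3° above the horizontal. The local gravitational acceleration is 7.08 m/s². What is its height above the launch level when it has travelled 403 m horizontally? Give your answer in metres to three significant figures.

Horizontal component vₓ = 88.30 cos 69.3° = 31.21 m/s; vertical v_y0 = 88.30 sin 69.3° = 82.60 m/s.
Time to reach x = 403 m: t = x/vₓ = 403/31.21 = 12.91 s.
Height: y = v_y0 t − ½ g t² = 82.60 × 12.91 − 3.540 × 12.91² = 1067 − 590.2 = 476.3 m.

476 m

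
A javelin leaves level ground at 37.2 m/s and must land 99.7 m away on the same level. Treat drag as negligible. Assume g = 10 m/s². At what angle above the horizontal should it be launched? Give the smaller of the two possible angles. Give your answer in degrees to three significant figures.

23.0°

Level-ground range R = v₀² sin(2θ)/g ⇒ sin(2θ) = gR/v₀² = 10.0 × 99.7 / 37.2² = 0.7205.
2θ = 46.09° or 180° − 46.09° = 133.9°, so θ = 23.05° or 66.95°.
The smaller angle is 23.05°.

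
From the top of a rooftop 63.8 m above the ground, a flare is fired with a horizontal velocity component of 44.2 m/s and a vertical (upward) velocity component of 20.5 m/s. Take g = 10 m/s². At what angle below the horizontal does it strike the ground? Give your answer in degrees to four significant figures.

With up positive and y = 0 at the ground: y(t) = 63.8 + (20.50) t − 5.000 t². Setting y = 0 and taking the positive root: t = [20.50 + √(20.50² + 2·10.0·63.8)] / 10.0 = (20.50 + 41.19) / 10.0 = 6.169 s.
At impact: v_y = v_y0 − g t = −41.19 m/s; vₓ = 44.20 m/s.
Angle below horizontal: arctan(|v_y|/vₓ) = arctan(41.19/44.20) = 42.98°.

42.98°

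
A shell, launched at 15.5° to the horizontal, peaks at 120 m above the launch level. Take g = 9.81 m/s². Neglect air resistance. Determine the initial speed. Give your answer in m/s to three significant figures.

182 m/s

At the peak v_y = 0, so v_y0 = √(2gH) = √(2 × 9.81 × 120) = 48.52 m/s.
v_y0 = v₀ sin θ ⇒ v₀ = 48.52 / sin 15.5° = 181.6 m/s.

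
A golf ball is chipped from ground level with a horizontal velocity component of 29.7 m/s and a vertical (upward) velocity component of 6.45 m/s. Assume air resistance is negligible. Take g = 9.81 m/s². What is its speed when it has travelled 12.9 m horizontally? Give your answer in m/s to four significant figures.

At x = 12.9 m, t = x/vₓ = 12.9/29.70 = 0.4343 s.
Vertical velocity there: v_y = v_y0 − g t = 6.450 − 9.81 × 0.4343 = 2.189 m/s.
Speed: √(vₓ² + v_y²) = √(29.70² + 2.189²) = 29.78 m/s.

29.78 m/s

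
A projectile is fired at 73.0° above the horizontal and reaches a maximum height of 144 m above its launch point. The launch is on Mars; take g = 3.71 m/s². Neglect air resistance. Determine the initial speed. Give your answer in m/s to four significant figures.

34.18 m/s

At the peak v_y = 0, so v_y0 = √(2gH) = √(2 × 3.71 × 144) = 32.69 m/s.
v_y0 = v₀ sin θ ⇒ v₀ = 32.69 / sin 73.0° = 34.18 m/s.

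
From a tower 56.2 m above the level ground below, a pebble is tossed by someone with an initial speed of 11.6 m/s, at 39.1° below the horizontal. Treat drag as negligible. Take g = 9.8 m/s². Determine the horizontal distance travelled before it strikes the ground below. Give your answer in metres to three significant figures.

Resolve: vₓ = 11.60 cos 39.1° = 9.002 m/s and v_y0 = −7.316 m/s (downward).
Vertical motion (up positive, ground at y = 0): 4.900 t² − (−7.316) t − 56.2 = 0, so t = (−7.316 + √(7.316² + 2·9.80·56.2)) / 9.80 = (−7.316 + 33.99) / 9.80 = 2.721 s.
Horizontal distance: R = vₓ t = 9.002 × 2.721 = 24.50 m.

24.5 m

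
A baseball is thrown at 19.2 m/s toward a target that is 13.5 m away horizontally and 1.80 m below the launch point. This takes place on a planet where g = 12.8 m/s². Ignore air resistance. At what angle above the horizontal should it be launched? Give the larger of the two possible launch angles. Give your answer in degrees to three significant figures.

76.5°

Trajectory: y = x tanθ − g x² (1 + tan²θ)/(2v₀²). With x = 13.5, y = −1.80, v₀ = 19.2, g = 12.8:
3.164 tan²θ − 13.5 tanθ + (1.364) = 0.
tanθ = [13.5 ± √(13.5² − 4 × 3.164 × (1.364))] / (2 × 3.164) = (13.5 ± 12.84) / 6.328, giving tanθ = 0.1036 or 4.163.
θ = 5.912° or 76.49°; the larger is 76.49°.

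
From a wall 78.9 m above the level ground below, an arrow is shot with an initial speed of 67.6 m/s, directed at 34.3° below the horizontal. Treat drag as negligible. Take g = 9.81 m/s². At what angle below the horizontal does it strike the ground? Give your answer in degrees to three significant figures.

Components: vₓ = 67.60 cos 34.3° = 55.84 m/s, v_y0 = −38.09 m/s (downward).
With up positive and y = 0 at the ground: y(t) = 78.9 + (−38.09) t − 4.905 t². Setting y = 0 and taking the positive root: t = [−38.09 + √(38.09² + 2·9.81·78.9)] / 9.81 = (−38.09 + 54.76) / 9.81 = 1.699 s.
At impact: v_y = v_y0 − g t = −54.76 m/s; vₓ = 55.84 m/s.
Angle below horizontal: arctan(|v_y|/vₓ) = arctan(54.76/55.84) = 44.44°.

44.4°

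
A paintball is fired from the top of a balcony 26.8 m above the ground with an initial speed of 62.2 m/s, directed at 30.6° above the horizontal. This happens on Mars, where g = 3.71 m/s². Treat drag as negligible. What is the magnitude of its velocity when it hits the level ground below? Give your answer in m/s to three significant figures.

63.8 m/s

Resolve: vₓ = 62.20 cos 30.6° = 53.54 m/s and v_y0 = 62.20 sin 30.6° = 31.66 m/s.
With up positive and y = 0 at the ground: y(t) = 26.8 + (31.66) t − 1.855 t². Setting y = 0 and taking the positive root: t = [31.66 + √(31.66² + 2·3.71·26.8)] / 3.71 = (31.66 + 34.66) / 3.71 = 17.88 s.
Vertical velocity at impact: v_y = v_y0 − g t = 31.66 − 3.71 × 17.88 = −34.66 m/s.
Speed: |v| = √(vₓ² + v_y²) = √(53.54² + 34.66²) = 63.78 m/s.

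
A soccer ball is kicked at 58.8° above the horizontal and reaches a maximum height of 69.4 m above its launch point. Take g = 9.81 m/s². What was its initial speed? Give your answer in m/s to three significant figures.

43.1 m/s

At the peak v_y = 0, so v_y0 = √(2gH) = √(2 × 9.81 × 69.4) = 36.90 m/s.
v_y0 = v₀ sin θ ⇒ v₀ = 36.90 / sin 58.8° = 43.14 m/s.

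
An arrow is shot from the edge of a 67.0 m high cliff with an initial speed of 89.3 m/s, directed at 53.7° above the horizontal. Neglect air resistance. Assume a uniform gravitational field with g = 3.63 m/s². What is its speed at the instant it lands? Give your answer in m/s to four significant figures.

91.98 m/s

Horizontal component vₓ = 89.30 cos 53.7° = 52.87 m/s; vertical v_y0 = 89.30 sin 53.7° = 71.97 m/s.
With up positive and y = 0 at the ground: y(t) = 67.0 + (71.97) t − 1.815 t². Setting y = 0 and taking the positive root: t = [71.97 + √(71.97² + 2·3.63·67.0)] / 3.63 = (71.97 + 75.27) / 3.63 = 40.56 s.
Vertical velocity at impact: v_y = v_y0 − g t = 71.97 − 3.63 × 40.56 = −75.27 m/s.
Speed: |v| = √(vₓ² + v_y²) = √(52.87² + 75.27²) = 91.98 m/s.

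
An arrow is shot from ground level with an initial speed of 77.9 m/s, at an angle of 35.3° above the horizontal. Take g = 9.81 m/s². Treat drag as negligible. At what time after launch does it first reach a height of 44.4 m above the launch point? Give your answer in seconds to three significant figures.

1.12 s

Components: vₓ = 77.90 cos 35.3° = 63.58 m/s, v_y0 = 77.90 sin 35.3° = 45.02 m/s.
Require v_y0 t − ½ g t² = 44.4, i.e. 4.905 t² − 45.02 t + 44.4 = 0.
t = [45.02 ± √(45.02² − 2·9.81·44.4)] / 9.81 = (45.02 ± 33.99) / 9.81, so t = 1.124 s or t = 8.053 s.
The first (ascending) time is 1.124 s.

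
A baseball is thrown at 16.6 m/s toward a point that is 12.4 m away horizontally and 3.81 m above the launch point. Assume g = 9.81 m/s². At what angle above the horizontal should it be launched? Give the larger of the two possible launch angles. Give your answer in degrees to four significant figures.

75.69°

Trajectory: y = x tanθ − g x² (1 + tan²θ)/(2v₀²). With x = 12.4, y = 3.81, v₀ = 16.6, g = 9.81:
2.737 tan²θ − 12.4 tanθ + (6.547) = 0.
tanθ = [12.4 ± √(12.4² − 4 × 2.737 × (6.547))] / (2 × 2.737) = (12.4 ± 9.060) / 5.474, giving tanθ = 0.6102 or 3.920.
θ = 31.39° or 75.69°; the larger is 75.69°.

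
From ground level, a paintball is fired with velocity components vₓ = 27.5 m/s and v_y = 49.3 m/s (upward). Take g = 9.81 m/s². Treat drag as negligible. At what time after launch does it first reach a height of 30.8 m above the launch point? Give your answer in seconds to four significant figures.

0.6693 s

Require v_y0 t − ½ g t² = 30.8, i.e. 4.905 t² − 49.30 t + 30.8 = 0.
t = [49.30 ± √(49.30² − 2·9.81·30.8)] / 9.81 = (49.30 ± 42.73) / 9.81, so t = 0.6693 s or t = 9.382 s.
The first (ascending) time is 0.6693 s.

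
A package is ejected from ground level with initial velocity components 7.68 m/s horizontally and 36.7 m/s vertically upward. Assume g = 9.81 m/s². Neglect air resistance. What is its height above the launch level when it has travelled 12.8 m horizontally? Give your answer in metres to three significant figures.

Time to reach x = 12.8 m: t = x/vₓ = 12.8/7.680 = 1.667 s.
Height: y = v_y0 t − ½ g t² = 36.70 × 1.667 − 4.905 × 1.667² = 61.17 − 13.63 = 47.54 m.

47.5 m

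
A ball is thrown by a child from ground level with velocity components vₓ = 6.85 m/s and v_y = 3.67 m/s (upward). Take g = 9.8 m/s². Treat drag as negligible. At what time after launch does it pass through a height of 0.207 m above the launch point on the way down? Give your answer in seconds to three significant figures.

0.688 s

Height y(t) = 3.670 t − 4.900 t² = 0.207 gives 4.900 t² − 3.670 t + 0.207 = 0.
Quadratic formula: t = (3.670 ± √9.4117) / 9.80 = (3.670 ± 3.068) / 9.80 → t = 0.06144 s or 0.6875 s.
The descending-branch root is 0.6875 s.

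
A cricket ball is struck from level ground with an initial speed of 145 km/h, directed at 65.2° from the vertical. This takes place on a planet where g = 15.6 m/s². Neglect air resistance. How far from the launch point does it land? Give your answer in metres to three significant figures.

79.2 m

Convert: 145 km/h = 145/3.6 = 40.28 m/s.
Components: vₓ = 40.28 sin 65.2° = 36.56 m/s, v_y0 = 40.28 cos 65.2° = 16.89 m/s.
Flight time T = 2 v_y0 / g = 2.166 s.
Range: R = vₓ T = 36.56 × 2.166 = 79.20 m.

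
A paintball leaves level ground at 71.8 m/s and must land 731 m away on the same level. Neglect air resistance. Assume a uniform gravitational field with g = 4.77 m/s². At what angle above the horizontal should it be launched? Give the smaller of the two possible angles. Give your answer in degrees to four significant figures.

R = v₀² sin 2θ / g gives sin 2θ = gR/v₀² = 4.77·731/71.8² = 0.6764.
2θ = 42.56° or 180° − 42.56° = 137.4°, so θ = 21.28° or 68.72°.
The smaller angle is 21.28°.

21.28°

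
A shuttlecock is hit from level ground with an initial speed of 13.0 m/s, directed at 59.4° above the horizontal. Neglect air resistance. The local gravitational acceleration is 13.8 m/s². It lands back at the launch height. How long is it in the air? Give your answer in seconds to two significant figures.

Resolve: vₓ = 13.00 cos 59.4° = 6.618 m/s and v_y0 = 13.00 sin 59.4° = 11.19 m/s.
Time of flight on level ground: T = 2 v_y0 / g = 2 × 11.19 / 13.8 = 1.622 s.

1.6 s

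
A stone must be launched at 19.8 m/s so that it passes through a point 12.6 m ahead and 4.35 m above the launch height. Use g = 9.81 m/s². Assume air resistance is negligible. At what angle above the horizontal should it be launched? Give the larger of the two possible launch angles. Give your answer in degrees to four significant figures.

Trajectory: y = x tanθ − g x² (1 + tan²θ)/(2v₀²). With x = 12.6, y = 4.35, v₀ = 19.8, g = 9.81:
1.986 tan²θ − 12.6 tanθ + (6.336) = 0.
tanθ = [12.6 ± √(12.6² − 4 × 1.986 × (6.336))] / (2 × 1.986) = (12.6 ± 10.41) / 3.973, giving tanθ = 0.5507 or 5.793.
θ = 28.84° or 80.21°; the larger is 80.21°.

80.21°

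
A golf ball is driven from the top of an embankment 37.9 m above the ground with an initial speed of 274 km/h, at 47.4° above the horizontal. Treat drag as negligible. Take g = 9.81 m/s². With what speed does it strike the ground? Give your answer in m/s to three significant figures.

80.8 m/s

Convert: 274 km/h = 274/3.6 = 76.11 m/s.
Resolve: vₓ = 76.11 cos 47.4° = 51.52 m/s and v_y0 = 76.11 sin 47.4° = 56.03 m/s.
The projectile lands when y = 37.9 + (56.03) t − ½·9.81·t² = 0. Positive root: t = (56.03 + √(56.03² + 2·9.81·37.9)) / 9.81 = (56.03 + 62.31) / 9.81 = 12.06 s.
Vertical velocity at impact: v_y = v_y0 − g t = 56.03 − 9.81 × 12.06 = −62.31 m/s.
Speed: |v| = √(vₓ² + v_y²) = √(51.52² + 62.31²) = 80.85 m/s.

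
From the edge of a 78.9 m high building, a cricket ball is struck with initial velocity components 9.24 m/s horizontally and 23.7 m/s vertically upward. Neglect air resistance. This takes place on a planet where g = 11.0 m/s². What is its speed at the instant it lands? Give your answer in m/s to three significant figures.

48.8 m/s

Vertical motion (up positive, ground at y = 0): 5.500 t² − (23.70) t − 78.9 = 0, so t = (23.70 + √(23.70² + 2·11.0·78.9)) / 11.0 = (23.70 + 47.93) / 11.0 = 6.512 s.
Vertical velocity at impact: v_y = v_y0 − g t = 23.70 − 11.0 × 6.512 = −47.93 m/s.
Speed: |v| = √(vₓ² + v_y²) = √(9.240² + 47.93²) = 48.81 m/s.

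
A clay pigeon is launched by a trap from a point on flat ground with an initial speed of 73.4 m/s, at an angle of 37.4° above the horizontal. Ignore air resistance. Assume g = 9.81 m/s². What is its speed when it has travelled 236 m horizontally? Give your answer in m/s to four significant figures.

58.51 m/s

vₓ = 73.40 cos 37.4° = 58.31 m/s; v_y0 = 73.40 sin 37.4° = 44.58 m/s.
At x = 236 m, t = x/vₓ = 236/58.31 = 4.047 s.
Vertical velocity there: v_y = v_y0 − g t = 44.58 − 9.81 × 4.047 = 4.877 m/s.
Speed: √(vₓ² + v_y²) = √(58.31² + 4.877²) = 58.51 m/s.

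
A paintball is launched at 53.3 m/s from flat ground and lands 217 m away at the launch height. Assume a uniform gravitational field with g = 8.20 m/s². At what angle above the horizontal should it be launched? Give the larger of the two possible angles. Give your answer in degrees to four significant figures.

From R = (v₀²/g) sin 2θ: sin 2θ = 8.20 × 217 / 2840.9 = 0.6264.
2θ = 38.78° or 180° − 38.78° = 141.2°, so θ = 19.39° or 70.61°.
The larger angle is 70.61°.

70.61°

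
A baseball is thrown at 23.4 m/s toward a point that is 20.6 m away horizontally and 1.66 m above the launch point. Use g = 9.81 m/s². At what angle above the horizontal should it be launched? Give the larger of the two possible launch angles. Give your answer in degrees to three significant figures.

79.0°

Trajectory: y = x tanθ − g x² (1 + tan²θ)/(2v₀²). With x = 20.6, y = 1.66, v₀ = 23.4, g = 9.81:
3.801 tan²θ − 20.6 tanθ + (5.461) = 0.
tanθ = [20.6 ± √(20.6² − 4 × 3.801 × (5.461))] / (2 × 3.801) = (20.6 ± 18.47) / 7.603, giving tanθ = 0.2795 or 5.140.
θ = 15.62° or 78.99°; the larger is 78.99°.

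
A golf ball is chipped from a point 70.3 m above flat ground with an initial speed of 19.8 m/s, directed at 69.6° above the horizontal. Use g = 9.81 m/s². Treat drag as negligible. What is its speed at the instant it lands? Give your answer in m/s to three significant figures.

42.1 m/s

vₓ = 19.80 cos 69.6° = 6.902 m/s; v_y0 = 19.80 sin 69.6° = 18.56 m/s.
The projectile lands when y = 70.3 + (18.56) t − ½·9.81·t² = 0. Positive root: t = (18.56 + √(18.56² + 2·9.81·70.3)) / 9.81 = (18.56 + 41.52) / 9.81 = 6.124 s.
Vertical velocity at impact: v_y = v_y0 − g t = 18.56 − 9.81 × 6.124 = −41.52 m/s.
Speed: |v| = √(vₓ² + v_y²) = √(6.902² + 41.52²) = 42.09 m/s.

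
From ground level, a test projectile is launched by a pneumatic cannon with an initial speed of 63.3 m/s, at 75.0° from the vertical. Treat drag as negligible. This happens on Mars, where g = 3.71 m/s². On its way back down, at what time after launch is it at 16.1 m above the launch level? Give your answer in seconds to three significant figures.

Resolve: vₓ = 63.30 sin 75.0° = 61.14 m/s and v_y0 = 63.30 cos 75.0° = 16.38 m/s.
Height y(t) = 16.38 t − 1.855 t² = 16.1 gives 1.855 t² − 16.38 t + 16.1 = 0.
t = [16.38 ± √(16.38² − 2·3.71·16.1)] / 3.71 = (16.38 ± 12.20) / 3.71, so t = 1.126 s or t = 7.706 s.
The descending-branch root is 7.706 s.

7.71 s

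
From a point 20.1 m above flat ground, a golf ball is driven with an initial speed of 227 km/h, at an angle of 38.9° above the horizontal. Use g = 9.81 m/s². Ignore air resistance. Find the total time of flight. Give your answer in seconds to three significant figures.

8.55 s

Convert: 227 km/h = 227/3.6 = 63.06 m/s.
vₓ = 63.06 cos 38.9° = 49.07 m/s; v_y0 = 63.06 sin 38.9° = 39.60 m/s.
The projectile lands when y = 20.1 + (39.60) t − ½·9.81·t² = 0. Positive root: t = (39.60 + √(39.60² + 2·9.81·20.1)) / 9.81 = (39.60 + 44.30) / 9.81 = 8.552 s.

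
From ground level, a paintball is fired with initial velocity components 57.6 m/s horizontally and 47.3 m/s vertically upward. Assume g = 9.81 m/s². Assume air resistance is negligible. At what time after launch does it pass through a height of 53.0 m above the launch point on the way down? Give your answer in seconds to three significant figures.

8.35 s

Set y = v_y0 t − ½ g t² = 53.0: 4.905 t² − 47.30 t + 53.0 = 0.
Quadratic formula: t = (47.30 ± √1197.4) / 9.81 = (47.30 ± 34.60) / 9.81 → t = 1.294 s or 8.349 s.
The descending-branch root is 8.349 s.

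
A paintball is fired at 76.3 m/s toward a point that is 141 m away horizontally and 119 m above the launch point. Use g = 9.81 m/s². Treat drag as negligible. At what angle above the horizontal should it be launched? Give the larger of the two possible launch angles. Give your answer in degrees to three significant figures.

82.2°

Trajectory: y = x tanθ − g x² (1 + tan²θ)/(2v₀²). With x = 141, y = 119, v₀ = 76.3, g = 9.81:
16.75 tan²θ − 141 tanθ + (135.8) = 0.
tanθ = [141 ± √(141² − 4 × 16.75 × (135.8))] / (2 × 16.75) = (141 ± 103.9) / 33.50, giving tanθ = 1.109 or 7.309.
θ = 47.95° or 82.21°; the larger is 82.21°.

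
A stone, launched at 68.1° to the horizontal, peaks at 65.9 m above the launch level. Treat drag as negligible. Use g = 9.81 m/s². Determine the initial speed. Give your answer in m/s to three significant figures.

38.8 m/s

At the peak v_y = 0, so v_y0 = √(2gH) = √(2 × 9.81 × 65.9) = 35.96 m/s.
v_y0 = v₀ sin θ ⇒ v₀ = 35.96 / sin 68.1° = 38.75 m/s.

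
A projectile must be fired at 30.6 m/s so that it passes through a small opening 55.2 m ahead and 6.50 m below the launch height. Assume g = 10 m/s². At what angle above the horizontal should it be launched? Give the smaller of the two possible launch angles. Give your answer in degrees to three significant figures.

Trajectory: y = x tanθ − g x² (1 + tan²θ)/(2v₀²). With x = 55.2, y = −6.50, v₀ = 30.6, g = 10.0:
16.27 tan²θ − 55.2 tanθ + (9.771) = 0.
tanθ = [55.2 ± √(55.2² − 4 × 16.27 × (9.771))] / (2 × 16.27) = (55.2 ± 49.10) / 32.54, giving tanθ = 0.1874 or 3.205.
θ = 10.61° or 72.67°; the smaller is 10.61°.

10.6°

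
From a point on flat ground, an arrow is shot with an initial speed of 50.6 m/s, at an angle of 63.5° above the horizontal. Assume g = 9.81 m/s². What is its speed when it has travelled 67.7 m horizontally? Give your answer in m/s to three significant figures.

Components: vₓ = 50.60 cos 63.5° = 22.58 m/s, v_y0 = 50.60 sin 63.5° = 45.28 m/s.
At x = 67.7 m, t = x/vₓ = 67.7/22.58 = 2.999 s.
Vertical velocity there: v_y = v_y0 − g t = 45.28 − 9.81 × 2.999 = 15.87 m/s.
Speed: √(vₓ² + v_y²) = √(22.58² + 15.87²) = 27.60 m/s.

27.6 m/s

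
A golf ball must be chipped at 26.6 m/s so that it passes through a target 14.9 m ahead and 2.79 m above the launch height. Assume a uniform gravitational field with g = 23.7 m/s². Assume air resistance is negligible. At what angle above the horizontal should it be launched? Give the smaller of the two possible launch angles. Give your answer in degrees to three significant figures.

Trajectory: y = x tanθ − g x² (1 + tan²θ)/(2v₀²). With x = 14.9, y = 2.79, v₀ = 26.6, g = 23.7:
3.718 tan²θ − 14.9 tanθ + (6.508) = 0.
tanθ = [14.9 ± √(14.9² − 4 × 3.718 × (6.508))] / (2 × 3.718) = (14.9 ± 11.19) / 7.436, giving tanθ = 0.4989 or 3.508.
θ = 26.51° or 74.09°; the smaller is 26.51°.

26.5°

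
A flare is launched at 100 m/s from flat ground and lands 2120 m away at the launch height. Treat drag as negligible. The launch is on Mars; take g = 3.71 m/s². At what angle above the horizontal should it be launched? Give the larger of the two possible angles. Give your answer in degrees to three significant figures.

From R = (v₀²/g) sin 2θ: sin 2θ = 3.71 × 2120 / 10000 = 0.7865.
2θ = 51.86° or 180° − 51.86° = 128.1°, so θ = 25.93° or 64.07°.
The larger angle is 64.07°.

64.1°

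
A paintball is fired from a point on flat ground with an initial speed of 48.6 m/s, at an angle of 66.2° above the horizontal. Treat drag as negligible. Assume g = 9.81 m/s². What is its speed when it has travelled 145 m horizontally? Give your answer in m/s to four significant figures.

vₓ = 48.60 cos 66.2° = 19.61 m/s; v_y0 = 48.60 sin 66.2° = 44.47 m/s.
At x = 145 m, t = x/vₓ = 145/19.61 = 7.393 s.
Vertical velocity there: v_y = v_y0 − g t = 44.47 − 9.81 × 7.393 = −28.06 m/s.
Speed: √(vₓ² + v_y²) = √(19.61² + 28.06²) = 34.24 m/s.

34.24 m/s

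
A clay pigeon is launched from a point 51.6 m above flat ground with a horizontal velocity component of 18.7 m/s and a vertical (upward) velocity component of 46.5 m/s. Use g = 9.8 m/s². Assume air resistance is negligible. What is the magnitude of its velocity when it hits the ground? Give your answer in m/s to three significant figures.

With up positive and y = 0 at the ground: y(t) = 51.6 + (46.50) t − 4.900 t². Setting y = 0 and taking the positive root: t = [46.50 + √(46.50² + 2·9.80·51.6)] / 9.80 = (46.50 + 56.33) / 9.80 = 10.49 s.
Vertical velocity at impact: v_y = v_y0 − g t = 46.50 − 9.80 × 10.49 = −56.33 m/s.
Speed: |v| = √(vₓ² + v_y²) = √(18.70² + 56.33²) = 59.36 m/s.

59.4 m/s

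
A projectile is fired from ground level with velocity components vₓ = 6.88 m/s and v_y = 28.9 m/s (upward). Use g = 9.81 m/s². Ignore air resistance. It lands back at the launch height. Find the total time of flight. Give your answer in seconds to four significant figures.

5.892 s

Landing at launch height ⇒ T = 2 v_y0 / g = 2 × 28.90 / 9.81 = 5.892 s.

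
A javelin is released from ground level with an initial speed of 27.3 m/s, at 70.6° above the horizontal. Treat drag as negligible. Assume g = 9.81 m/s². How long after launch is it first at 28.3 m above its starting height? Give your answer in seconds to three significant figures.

1.57 s

Components: vₓ = 27.30 cos 70.6° = 9.068 m/s, v_y0 = 27.30 sin 70.6° = 25.75 m/s.
Require v_y0 t − ½ g t² = 28.3, i.e. 4.905 t² − 25.75 t + 28.3 = 0.
Quadratic formula: t = (25.75 ± √107.82) / 9.81 = (25.75 ± 10.38) / 9.81 → t = 1.566 s or 3.683 s.
The first (ascending) time is 1.566 s.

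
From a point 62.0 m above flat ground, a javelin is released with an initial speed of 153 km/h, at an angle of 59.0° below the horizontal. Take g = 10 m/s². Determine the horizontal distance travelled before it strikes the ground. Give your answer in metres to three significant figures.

Convert: 153 km/h = 153/3.6 = 42.50 m/s.
Components: vₓ = 42.50 cos 59.0° = 21.89 m/s, v_y0 = −36.43 m/s (downward).
The projectile lands when y = 62.0 + (−36.43) t − ½·10.0·t² = 0. Positive root: t = (−36.43 + √(36.43² + 2·10.0·62.0)) / 10.0 = (−36.43 + 50.67) / 10.0 = 1.424 s.
Horizontal distance: R = vₓ t = 21.89 × 1.424 = 31.16 m.

31.2 m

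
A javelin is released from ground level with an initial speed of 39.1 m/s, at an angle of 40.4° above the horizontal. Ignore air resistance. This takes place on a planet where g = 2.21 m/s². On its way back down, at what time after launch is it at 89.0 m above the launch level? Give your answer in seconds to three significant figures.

18.6 s

Components: vₓ = 39.10 cos 40.4° = 29.78 m/s, v_y0 = 39.10 sin 40.4° = 25.34 m/s.
Require v_y0 t − ½ g t² = 89.0, i.e. 1.105 t² − 25.34 t + 89.0 = 0.
Quadratic formula: t = (25.34 ± √248.81) / 2.21 = (25.34 ± 15.77) / 2.21 → t = 4.329 s or 18.60 s.
The descending-branch root is 18.60 s.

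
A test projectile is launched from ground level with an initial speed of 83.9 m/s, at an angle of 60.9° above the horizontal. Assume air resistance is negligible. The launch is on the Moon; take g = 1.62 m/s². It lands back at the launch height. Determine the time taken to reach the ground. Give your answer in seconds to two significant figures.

91 s

Components: vₓ = 83.90 cos 60.9° = 40.80 m/s, v_y0 = 83.90 sin 60.9° = 73.31 m/s.
It returns to y = 0 when t = 2 v_y0 / g = 2(73.31)/1.62 = 90.51 s.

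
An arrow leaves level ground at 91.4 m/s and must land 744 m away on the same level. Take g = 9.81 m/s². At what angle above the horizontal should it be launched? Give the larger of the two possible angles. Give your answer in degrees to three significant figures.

59.6°

Level-ground range R = v₀² sin(2θ)/g ⇒ sin(2θ) = gR/v₀² = 9.81 × 744 / 91.4² = 0.8737.
2θ = 60.89° or 180° − 60.89° = 119.1°, so θ = 30.44° or 59.56°.
The larger angle is 59.56°.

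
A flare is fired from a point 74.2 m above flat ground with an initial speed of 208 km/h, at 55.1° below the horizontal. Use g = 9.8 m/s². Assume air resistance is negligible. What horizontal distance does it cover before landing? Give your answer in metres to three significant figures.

45.3 m

Convert: 208 km/h = 208/3.6 = 57.78 m/s.
Horizontal component vₓ = 57.78 cos 55.1° = 33.06 m/s; vertical v_y0 = −47.39 m/s (downward).
Vertical motion (up positive, ground at y = 0): 4.900 t² − (−47.39) t − 74.2 = 0, so t = (−47.39 + √(47.39² + 2·9.80·74.2)) / 9.80 = (−47.39 + 60.83) / 9.80 = 1.371 s.
Horizontal distance: R = vₓ t = 33.06 × 1.371 = 45.33 m.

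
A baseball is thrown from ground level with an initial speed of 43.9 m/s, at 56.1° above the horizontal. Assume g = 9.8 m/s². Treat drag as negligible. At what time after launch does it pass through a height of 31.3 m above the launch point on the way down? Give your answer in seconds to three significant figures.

6.45 s

vₓ = 43.90 cos 56.1° = 24.49 m/s; v_y0 = 43.90 sin 56.1° = 36.44 m/s.
Require v_y0 t − ½ g t² = 31.3, i.e. 4.900 t² − 36.44 t + 31.3 = 0.
Quadratic formula: t = (36.44 ± √714.21) / 9.80 = (36.44 ± 26.72) / 9.80 → t = 0.9911 s or 6.445 s.
The descending-branch root is 6.445 s.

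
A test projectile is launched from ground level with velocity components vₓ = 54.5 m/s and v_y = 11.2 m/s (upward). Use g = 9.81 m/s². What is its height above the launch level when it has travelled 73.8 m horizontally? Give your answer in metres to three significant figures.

6.17 m

Time to reach x = 73.8 m: t = x/vₓ = 73.8/54.50 = 1.354 s.
Height: y = v_y0 t − ½ g t² = 11.20 × 1.354 − 4.905 × 1.354² = 15.17 − 8.994 = 6.172 m.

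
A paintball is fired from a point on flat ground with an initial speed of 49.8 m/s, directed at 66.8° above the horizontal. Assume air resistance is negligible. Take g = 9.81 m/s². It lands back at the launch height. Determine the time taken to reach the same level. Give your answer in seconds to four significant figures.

vₓ = 49.80 cos 66.8° = 19.62 m/s; v_y0 = 49.80 sin 66.8° = 45.77 m/s.
Landing at launch height ⇒ T = 2 v_y0 / g = 2 × 45.77 / 9.81 = 9.332 s.

9.332 s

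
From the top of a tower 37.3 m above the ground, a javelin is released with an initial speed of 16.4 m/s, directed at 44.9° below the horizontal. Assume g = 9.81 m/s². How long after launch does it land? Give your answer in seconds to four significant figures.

Resolve: vₓ = 16.40 cos 44.9° = 11.62 m/s and v_y0 = −11.58 m/s (downward).
The projectile lands when y = 37.3 + (−11.58) t − ½·9.81·t² = 0. Positive root: t = (−11.58 + √(11.58² + 2·9.81·37.3)) / 9.81 = (−11.58 + 29.43) / 9.81 = 1.819 s.

1.819 s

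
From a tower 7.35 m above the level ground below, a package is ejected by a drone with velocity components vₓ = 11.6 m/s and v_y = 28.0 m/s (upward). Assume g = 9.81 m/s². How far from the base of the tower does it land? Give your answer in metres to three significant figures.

With up positive and y = 0 at the ground: y(t) = 7.35 + (28.00) t − 4.905 t². Setting y = 0 and taking the positive root: t = [28.00 + √(28.00² + 2·9.81·7.35)] / 9.81 = (28.00 + 30.47) / 9.81 = 5.960 s.
Horizontal distance: R = vₓ t = 11.60 × 5.960 = 69.13 m.

69.1 m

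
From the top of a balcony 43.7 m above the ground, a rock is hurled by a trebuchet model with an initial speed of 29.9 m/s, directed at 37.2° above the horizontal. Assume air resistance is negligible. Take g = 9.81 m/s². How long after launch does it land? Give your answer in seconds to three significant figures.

Resolve: vₓ = 29.90 cos 37.2° = 23.82 m/s and v_y0 = 29.90 sin 37.2° = 18.08 m/s.
Vertical motion (up positive, ground at y = 0): 4.905 t² − (18.08) t − 43.7 = 0, so t = (18.08 + √(18.08² + 2·9.81·43.7)) / 9.81 = (18.08 + 34.41) / 9.81 = 5.351 s.

5.35 s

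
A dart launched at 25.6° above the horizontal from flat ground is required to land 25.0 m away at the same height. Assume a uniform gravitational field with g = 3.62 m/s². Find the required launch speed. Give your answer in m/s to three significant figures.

From R = (v₀² / g) sin 2θ: v₀ = √(gR / sin 2θ).
v₀ = √(3.62 × 25.0 / sin 51.20°) = √(90.50 / 0.7793) = √116.12 = 10.78 m/s.

10.8 m/s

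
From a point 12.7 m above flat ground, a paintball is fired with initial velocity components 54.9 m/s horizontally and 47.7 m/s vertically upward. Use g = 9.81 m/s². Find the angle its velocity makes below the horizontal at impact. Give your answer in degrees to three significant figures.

With up positive and y = 0 at the ground: y(t) = 12.7 + (47.70) t − 4.905 t². Setting y = 0 and taking the positive root: t = [47.70 + √(47.70² + 2·9.81·12.7)] / 9.81 = (47.70 + 50.24) / 9.81 = 9.984 s.
At impact: v_y = v_y0 − g t = −50.24 m/s; vₓ = 54.90 m/s.
Angle below horizontal: arctan(|v_y|/vₓ) = arctan(50.24/54.90) = 42.46°.

42.5°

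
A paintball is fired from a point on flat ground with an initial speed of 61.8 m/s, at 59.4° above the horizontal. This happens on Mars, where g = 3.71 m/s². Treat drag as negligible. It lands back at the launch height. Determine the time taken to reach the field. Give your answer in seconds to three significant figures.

Components: vₓ = 61.80 cos 59.4° = 31.46 m/s, v_y0 = 61.80 sin 59.4° = 53.19 m/s.
Time of flight on level ground: T = 2 v_y0 / g = 2 × 53.19 / 3.71 = 28.68 s.

28.7 s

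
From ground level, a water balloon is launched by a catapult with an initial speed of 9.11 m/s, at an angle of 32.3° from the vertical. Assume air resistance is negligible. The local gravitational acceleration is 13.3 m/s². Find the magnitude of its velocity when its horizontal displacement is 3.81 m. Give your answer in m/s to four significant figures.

vₓ = 9.110 sin 32.3° = 4.868 m/s; v_y0 = 9.110 cos 32.3° = 7.700 m/s.
At x = 3.81 m, t = x/vₓ = 3.81/4.868 = 0.7827 s.
Vertical velocity there: v_y = v_y0 − g t = 7.700 − 13.3 × 0.7827 = −2.709 m/s.
Speed: √(vₓ² + v_y²) = √(4.868² + 2.709²) = 5.571 m/s.

5.571 m/s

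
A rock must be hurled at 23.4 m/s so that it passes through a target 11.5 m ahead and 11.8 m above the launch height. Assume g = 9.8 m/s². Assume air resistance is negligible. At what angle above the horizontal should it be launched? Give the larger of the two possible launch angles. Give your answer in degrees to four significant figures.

Trajectory: y = x tanθ − g x² (1 + tan²θ)/(2v₀²). With x = 11.5, y = 11.8, v₀ = 23.4, g = 9.80:
1.183 tan²θ − 11.5 tanθ + (12.98) = 0.
tanθ = [11.5 ± √(11.5² − 4 × 1.183 × (12.98))] / (2 × 1.183) = (11.5 ± 8.414) / 2.367, giving tanθ = 1.304 or 8.413.
θ = 52.52° or 83.22°; the larger is 83.22°.

83.22°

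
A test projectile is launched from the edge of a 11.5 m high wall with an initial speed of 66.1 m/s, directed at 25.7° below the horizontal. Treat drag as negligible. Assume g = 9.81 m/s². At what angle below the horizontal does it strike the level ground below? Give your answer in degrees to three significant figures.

28.5°

vₓ = 66.10 cos 25.7° = 59.56 m/s; v_y0 = −28.66 m/s (downward).
With up positive and y = 0 at the ground: y(t) = 11.5 + (−28.66) t − 4.905 t². Setting y = 0 and taking the positive root: t = [−28.66 + √(28.66² + 2·9.81·11.5)] / 9.81 = (−28.66 + 32.36) / 9.81 = 0.3769 s.
At impact: v_y = v_y0 − g t = −32.36 m/s; vₓ = 59.56 m/s.
Angle below horizontal: arctan(|v_y|/vₓ) = arctan(32.36/59.56) = 28.52°.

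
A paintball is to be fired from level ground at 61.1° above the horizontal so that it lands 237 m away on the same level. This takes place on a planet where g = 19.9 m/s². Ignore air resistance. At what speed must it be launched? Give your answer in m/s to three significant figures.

On level ground R = v₀² sin 2θ / g ⇒ v₀ = √(gR / sin 2θ).
v₀ = √(19.9 × 237 / sin 122.2°) = √(4716 / 0.8462) = √5573.6 = 74.66 m/s.

74.7 m/s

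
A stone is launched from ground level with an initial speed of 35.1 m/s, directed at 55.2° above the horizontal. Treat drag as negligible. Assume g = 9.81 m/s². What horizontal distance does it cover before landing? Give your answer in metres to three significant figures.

118 m

Resolve: vₓ = 35.10 cos 55.2° = 20.03 m/s and v_y0 = 35.10 sin 55.2° = 28.82 m/s.
Time aloft: T = 2 v_y0 / g = 2 × 28.82 / 9.81 = 5.876 s.
Horizontal distance R = vₓ T = 20.03 × 5.876 = 117.7 m.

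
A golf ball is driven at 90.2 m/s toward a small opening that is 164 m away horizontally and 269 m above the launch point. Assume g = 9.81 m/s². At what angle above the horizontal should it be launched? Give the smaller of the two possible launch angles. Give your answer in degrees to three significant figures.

Trajectory: y = x tanθ − g x² (1 + tan²θ)/(2v₀²). With x = 164, y = 269, v₀ = 90.2, g = 9.81:
16.21 tan²θ − 164 tanθ + (285.2) = 0.
tanθ = [164 ± √(164² − 4 × 16.21 × (285.2))] / (2 × 16.21) = (164 ± 91.64) / 32.43, giving tanθ = 2.231 or 7.883.
θ = 65.86° or 82.77°; the smaller is 65.86°.

65.9°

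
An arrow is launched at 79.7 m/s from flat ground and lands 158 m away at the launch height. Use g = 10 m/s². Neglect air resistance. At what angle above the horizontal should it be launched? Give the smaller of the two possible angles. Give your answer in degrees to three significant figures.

7.20°

R = v₀² sin 2θ / g gives sin 2θ = gR/v₀² = 10.0·158/79.7² = 0.2487.
2θ = 14.40° or 180° − 14.40° = 165.6°, so θ = 7.201° or 82.80°.
The smaller angle is 7.201°.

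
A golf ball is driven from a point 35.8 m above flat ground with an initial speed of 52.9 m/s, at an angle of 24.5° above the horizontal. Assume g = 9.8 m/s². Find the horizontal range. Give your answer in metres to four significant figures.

vₓ = 52.90 cos 24.5° = 48.14 m/s; v_y0 = 52.90 sin 24.5° = 21.94 m/s.
Vertical motion (up positive, ground at y = 0): 4.900 t² − (21.94) t − 35.8 = 0, so t = (21.94 + √(21.94² + 2·9.80·35.8)) / 9.80 = (21.94 + 34.39) / 9.80 = 5.748 s.
Horizontal distance: R = vₓ t = 48.14 × 5.748 = 276.7 m.

276.7 m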